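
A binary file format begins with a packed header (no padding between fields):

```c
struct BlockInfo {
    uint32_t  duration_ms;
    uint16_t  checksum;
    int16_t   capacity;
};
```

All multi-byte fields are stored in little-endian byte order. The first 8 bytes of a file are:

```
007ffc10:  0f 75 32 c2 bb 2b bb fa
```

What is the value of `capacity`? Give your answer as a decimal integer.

`capacity` follows `duration_ms` (4 B), `checksum` (2 B), so it starts at offset 4 + 2 = 6 and occupies 2 bytes.
Bytes at offsets 6..7: BB FA.
Little-endian: lowest address holds the least-significant byte.
Reassemble most-significant byte first: FA BB → 0xFABB.
Top bit is set, so as a signed 16-bit value this is 0xFABB − 2^16 = -1349.

-1349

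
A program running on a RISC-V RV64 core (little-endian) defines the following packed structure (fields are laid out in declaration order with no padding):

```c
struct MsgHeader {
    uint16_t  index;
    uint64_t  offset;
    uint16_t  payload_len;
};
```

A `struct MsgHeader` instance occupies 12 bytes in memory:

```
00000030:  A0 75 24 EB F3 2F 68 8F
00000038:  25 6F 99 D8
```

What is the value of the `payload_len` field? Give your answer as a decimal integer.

`payload_len` follows `index` (2 B), `offset` (8 B), so it starts at offset 2 + 8 = 10 and occupies 2 bytes.
Bytes at offsets 10..11: 99 D8.
In little-endian order the low byte comes first in memory.
Reassemble most-significant byte first: D8 99 → 0xD899.
0xD899 = 55449.

55449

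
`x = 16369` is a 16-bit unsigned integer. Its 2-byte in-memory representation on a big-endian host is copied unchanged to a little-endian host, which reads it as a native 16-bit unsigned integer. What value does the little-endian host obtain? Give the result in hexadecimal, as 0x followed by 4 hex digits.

0xF13F

16369 in 16-bit hexadecimal is 0x3FF1.
Stored big-endian, the bytes at ascending addresses are 3F F1.
Read back as little-endian, the first byte is least significant, giving 0xF13F.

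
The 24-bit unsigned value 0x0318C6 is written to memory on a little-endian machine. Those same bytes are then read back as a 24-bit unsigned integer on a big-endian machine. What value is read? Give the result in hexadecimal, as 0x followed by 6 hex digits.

0xC61803

Stored little-endian, the bytes at ascending addresses are C6 18 03.
Read back as big-endian, the last byte is least significant, giving 0xC61803.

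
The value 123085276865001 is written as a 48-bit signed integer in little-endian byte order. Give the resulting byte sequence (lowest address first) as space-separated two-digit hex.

123085276865001 in hexadecimal, padded to 48 bits, is 0x6FF2063461E9.
Split into bytes (most-significant first): 6F F2 06 34 61 E9.
In little-endian order the low byte comes first in memory.
So at ascending addresses the bytes are E9 61 34 06 F2 6F.

E9 61 34 06 F2 6F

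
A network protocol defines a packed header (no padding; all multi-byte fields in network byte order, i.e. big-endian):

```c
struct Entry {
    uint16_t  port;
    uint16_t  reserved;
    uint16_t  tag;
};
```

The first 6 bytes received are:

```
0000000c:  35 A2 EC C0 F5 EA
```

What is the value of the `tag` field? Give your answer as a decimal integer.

`tag` follows `port` (2 B), `reserved` (2 B), so it starts at offset 2 + 2 = 4 and occupies 2 bytes.
Bytes at offsets 4..5: F5 EA.
Big-endian stores the most-significant byte at the lowest address.
The bytes are already most-significant first: 0xF5EA.
0xF5EA = 62954.

62954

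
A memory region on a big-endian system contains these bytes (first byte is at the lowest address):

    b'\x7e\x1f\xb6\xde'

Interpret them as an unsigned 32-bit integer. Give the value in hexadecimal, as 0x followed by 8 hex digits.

Big-endian: lowest address holds the most-significant byte.
The bytes are already most-significant first: 0x7E1FB6DE.

0x7E1FB6DE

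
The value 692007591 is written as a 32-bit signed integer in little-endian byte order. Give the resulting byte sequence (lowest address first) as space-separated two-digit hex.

692007591 in hexadecimal, padded to 32 bits, is 0x293F32A7.
Split into bytes (most-significant first): 29 3F 32 A7.
Little-endian stores the least-significant byte at the lowest address.
So at ascending addresses the bytes are A7 32 3F 29.

A7 32 3F 29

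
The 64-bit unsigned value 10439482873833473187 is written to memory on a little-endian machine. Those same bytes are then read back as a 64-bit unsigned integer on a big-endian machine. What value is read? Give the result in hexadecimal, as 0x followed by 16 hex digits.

10439482873833473187 in 64-bit hexadecimal is 0x90E07E5CED9E44A3.
Stored little-endian, the bytes at ascending addresses are A3 44 9E ED 5C 7E E0 90.
Read back as big-endian, the last byte is least significant, giving 0xA3449EED5C7EE090.

0xA3449EED5C7EE090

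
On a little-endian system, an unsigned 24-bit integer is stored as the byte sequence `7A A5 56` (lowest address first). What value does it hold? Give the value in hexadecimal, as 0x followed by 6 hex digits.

0x56A57A

Little-endian: lowest address holds the least-significant byte.
Reassemble most-significant byte first: 56 A5 7A → 0x56A57A.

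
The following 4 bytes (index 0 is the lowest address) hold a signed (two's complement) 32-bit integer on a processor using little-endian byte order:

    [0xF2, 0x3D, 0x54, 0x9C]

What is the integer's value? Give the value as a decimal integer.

Little-endian: lowest address holds the least-significant byte.
Reassemble most-significant byte first: 9C 54 3D F2 → 0x9C543DF2.
Top bit is set, so as a signed 32-bit value this is 0x9C543DF2 − 2^32 = -1672200718.

-1672200718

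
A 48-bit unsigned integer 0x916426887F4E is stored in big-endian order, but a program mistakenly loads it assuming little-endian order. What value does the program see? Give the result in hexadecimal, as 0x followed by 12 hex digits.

0x4E7F88266491

Stored big-endian, the bytes at ascending addresses are 91 64 26 88 7F 4E.
Read back as little-endian, the first byte is least significant, giving 0x4E7F88266491.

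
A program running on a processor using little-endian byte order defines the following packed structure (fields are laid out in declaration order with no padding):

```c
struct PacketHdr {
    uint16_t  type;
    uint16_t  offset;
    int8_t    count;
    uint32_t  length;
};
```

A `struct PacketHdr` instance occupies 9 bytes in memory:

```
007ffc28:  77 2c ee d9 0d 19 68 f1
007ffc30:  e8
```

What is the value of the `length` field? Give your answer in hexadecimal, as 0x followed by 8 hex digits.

0xE8F16819

`length` follows `type` (2 B), `offset` (2 B), `count` (1 B), so it starts at offset 2 + 2 + 1 = 5 and occupies 4 bytes.
Bytes at offsets 5..8: 19 68 F1 E8.
Little-endian stores the least-significant byte at the lowest address.
Reassemble most-significant byte first: E8 F1 68 19 → 0xE8F16819.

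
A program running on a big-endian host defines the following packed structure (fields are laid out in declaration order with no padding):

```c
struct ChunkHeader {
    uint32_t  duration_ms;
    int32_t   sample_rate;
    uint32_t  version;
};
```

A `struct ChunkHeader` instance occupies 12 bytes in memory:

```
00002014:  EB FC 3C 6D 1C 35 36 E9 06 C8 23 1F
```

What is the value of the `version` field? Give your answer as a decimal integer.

113779487

`version` follows `duration_ms` (4 B), `sample_rate` (4 B), so it starts at offset 4 + 4 = 8 and occupies 4 bytes.
Bytes at offsets 8..11: 06 C8 23 1F.
Big-endian stores the most-significant byte at the lowest address.
The bytes are already most-significant first: 0x06C8231F.
0x06C8231F = 113779487.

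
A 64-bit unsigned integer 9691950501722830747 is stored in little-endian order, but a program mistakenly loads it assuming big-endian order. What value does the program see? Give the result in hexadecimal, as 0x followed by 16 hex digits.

9691950501722830747 in 64-bit hexadecimal is 0x8680B9A193DBB79B.
Stored little-endian, the bytes at ascending addresses are 9B B7 DB 93 A1 B9 80 86.
Read back as big-endian, the last byte is least significant, giving 0x9BB7DB93A1B98086.

0x9BB7DB93A1B98086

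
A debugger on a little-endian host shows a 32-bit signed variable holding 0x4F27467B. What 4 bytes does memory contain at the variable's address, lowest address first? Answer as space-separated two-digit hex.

Split into bytes (most-significant first): 4F 27 46 7B.
In little-endian order the low byte comes first in memory.
So at ascending addresses the bytes are 7B 46 27 4F.

7B 46 27 4F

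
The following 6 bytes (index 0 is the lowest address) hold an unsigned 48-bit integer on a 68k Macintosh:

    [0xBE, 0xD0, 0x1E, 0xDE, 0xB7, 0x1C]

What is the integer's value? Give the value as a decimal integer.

Big-endian stores the most-significant byte at the lowest address.
The bytes are already most-significant first: 0xBED01EDEB71C.
0xBED01EDEB71C = 209801080387356.

209801080387356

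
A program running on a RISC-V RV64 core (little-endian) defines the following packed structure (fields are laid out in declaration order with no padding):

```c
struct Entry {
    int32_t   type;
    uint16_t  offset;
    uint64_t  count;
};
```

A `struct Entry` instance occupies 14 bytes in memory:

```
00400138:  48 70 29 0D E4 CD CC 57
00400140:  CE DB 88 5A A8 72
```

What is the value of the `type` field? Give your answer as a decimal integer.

220819528

`type` is the first field, at byte offset 0, occupying 4 bytes.
Bytes at offsets 0..3: 48 70 29 0D.
Little-endian stores the least-significant byte at the lowest address.
Reassemble most-significant byte first: 0D 29 70 48 → 0x0D297048.
0x0D297048 = 220819528.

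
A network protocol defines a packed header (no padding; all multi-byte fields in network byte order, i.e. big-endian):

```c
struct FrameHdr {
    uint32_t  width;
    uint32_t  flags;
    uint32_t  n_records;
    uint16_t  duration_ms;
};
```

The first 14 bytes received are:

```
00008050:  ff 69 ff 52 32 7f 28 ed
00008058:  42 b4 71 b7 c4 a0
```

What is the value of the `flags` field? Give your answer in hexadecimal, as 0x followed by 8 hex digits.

0x327F28ED

`flags` follows `width` (4 bytes), so it starts at byte offset 4 and occupies 4 bytes.
Bytes at offsets 4..7: 32 7F 28 ED.
Big-endian stores the most-significant byte at the lowest address.
The bytes are already most-significant first: 0x327F28ED.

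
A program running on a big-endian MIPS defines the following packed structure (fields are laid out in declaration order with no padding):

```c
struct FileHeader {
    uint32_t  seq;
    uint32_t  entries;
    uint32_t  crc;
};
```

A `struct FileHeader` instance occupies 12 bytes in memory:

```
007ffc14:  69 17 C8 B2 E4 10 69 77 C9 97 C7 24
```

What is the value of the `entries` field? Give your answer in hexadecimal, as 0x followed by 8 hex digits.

`entries` follows `seq` (4 bytes), so it starts at byte offset 4 and occupies 4 bytes.
Bytes at offsets 4..7: E4 10 69 77.
Big-endian: lowest address holds the most-significant byte.
The bytes are already most-significant first: 0xE4106977.

0xE4106977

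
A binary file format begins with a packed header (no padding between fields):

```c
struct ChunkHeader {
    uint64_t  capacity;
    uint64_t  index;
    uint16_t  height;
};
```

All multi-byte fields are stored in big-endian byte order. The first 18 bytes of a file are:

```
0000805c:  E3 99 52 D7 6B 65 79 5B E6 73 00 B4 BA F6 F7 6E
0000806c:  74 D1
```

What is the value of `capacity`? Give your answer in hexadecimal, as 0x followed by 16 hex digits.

`capacity` is the first field, at byte offset 0, occupying 8 bytes.
Bytes at offsets 0..7: E3 99 52 D7 6B 65 79 5B.
Big-endian stores the most-significant byte at the lowest address.
The bytes are already most-significant first: 0xE39952D76B65795B.

0xE39952D76B65795B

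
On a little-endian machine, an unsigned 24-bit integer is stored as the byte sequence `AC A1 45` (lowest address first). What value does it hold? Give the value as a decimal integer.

Little-endian stores the least-significant byte at the lowest address.
Reassemble most-significant byte first: 45 A1 AC → 0x45A1AC.
0x45A1AC = 4563372.

4563372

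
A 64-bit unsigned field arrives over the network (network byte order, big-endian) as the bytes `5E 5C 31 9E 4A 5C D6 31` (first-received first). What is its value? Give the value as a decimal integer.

6799364093344798257

In big-endian order the high byte comes first in memory.
The bytes are already most-significant first: 0x5E5C319E4A5CD631.
0x5E5C319E4A5CD631 = 6799364093344798257.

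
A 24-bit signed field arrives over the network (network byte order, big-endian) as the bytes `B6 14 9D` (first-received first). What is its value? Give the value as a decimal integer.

Big-endian stores the most-significant byte at the lowest address.
The bytes are already most-significant first: 0xB6149D.
Top bit is set, so as a signed 24-bit value this is 0xB6149D − 2^24 = -4844387.

-4844387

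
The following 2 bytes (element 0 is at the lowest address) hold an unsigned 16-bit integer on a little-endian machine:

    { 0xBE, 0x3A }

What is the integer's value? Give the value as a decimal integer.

In little-endian order the low byte comes first in memory.
Reassemble most-significant byte first: 3A BE → 0x3ABE.
0x3ABE = 15038.

15038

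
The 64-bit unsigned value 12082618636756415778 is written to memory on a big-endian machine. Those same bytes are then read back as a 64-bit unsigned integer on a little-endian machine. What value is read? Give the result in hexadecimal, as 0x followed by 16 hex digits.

0x22756138A215AEA7

12082618636756415778 in 64-bit hexadecimal is 0xA7AE15A238617522.
Stored big-endian, the bytes at ascending addresses are A7 AE 15 A2 38 61 75 22.
Read back as little-endian, the first byte is least significant, giving 0x22756138A215AEA7.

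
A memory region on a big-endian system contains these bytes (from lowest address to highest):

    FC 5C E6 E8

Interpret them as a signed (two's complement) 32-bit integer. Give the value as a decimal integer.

-61020440

Big-endian stores the most-significant byte at the lowest address.
The bytes are already most-significant first: 0xFC5CE6E8.
Top bit is set, so as a signed 32-bit value this is 0xFC5CE6E8 − 2^32 = -61020440.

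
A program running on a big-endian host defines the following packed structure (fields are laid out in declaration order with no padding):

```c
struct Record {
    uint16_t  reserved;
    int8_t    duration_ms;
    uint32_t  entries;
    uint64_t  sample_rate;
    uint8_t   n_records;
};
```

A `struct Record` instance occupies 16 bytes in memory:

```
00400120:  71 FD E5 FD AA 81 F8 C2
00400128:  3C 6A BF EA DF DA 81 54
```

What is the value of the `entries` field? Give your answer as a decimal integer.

`entries` follows `reserved` (2 B), `duration_ms` (1 B), so it starts at offset 2 + 1 = 3 and occupies 4 bytes.
Bytes at offsets 3..6: FD AA 81 F8.
In big-endian order the high byte comes first in memory.
The bytes are already most-significant first: 0xFDAA81F8.
0xFDAA81F8 = 4255810040.

4255810040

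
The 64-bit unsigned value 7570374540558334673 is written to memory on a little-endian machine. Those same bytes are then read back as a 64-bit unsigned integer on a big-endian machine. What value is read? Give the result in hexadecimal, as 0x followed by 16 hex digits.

0xD1FAA3FA885F0F69

7570374540558334673 in 64-bit hexadecimal is 0x690F5F88FAA3FAD1.
Stored little-endian, the bytes at ascending addresses are D1 FA A3 FA 88 5F 0F 69.
Read back as big-endian, the last byte is least significant, giving 0xD1FAA3FA885F0F69.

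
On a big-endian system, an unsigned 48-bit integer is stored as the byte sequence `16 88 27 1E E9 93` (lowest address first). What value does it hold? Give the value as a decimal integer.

In big-endian order the high byte comes first in memory.
The bytes are already most-significant first: 0x1688271EE993.
0x1688271EE993 = 24774027700627.

24774027700627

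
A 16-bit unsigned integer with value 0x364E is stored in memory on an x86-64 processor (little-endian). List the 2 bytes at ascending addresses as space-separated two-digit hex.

4E 36

Split into bytes (most-significant first): 36 4E.
Little-endian stores the least-significant byte at the lowest address.
So at ascending addresses the bytes are 4E 36.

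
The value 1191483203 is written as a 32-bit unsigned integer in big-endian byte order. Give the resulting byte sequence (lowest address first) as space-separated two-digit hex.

1191483203 in hexadecimal, padded to 32 bits, is 0x47049743.
Split into bytes (most-significant first): 47 04 97 43.
In big-endian order the high byte comes first in memory.
So the memory order matches the most-significant-first order: 47 04 97 43.

47 04 97 43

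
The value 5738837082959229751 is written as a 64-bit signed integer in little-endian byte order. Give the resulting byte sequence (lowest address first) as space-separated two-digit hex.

37 B3 9F D9 EB 71 A4 4F

5738837082959229751 in hexadecimal, padded to 64 bits, is 0x4FA471EBD99FB337.
Split into bytes (most-significant first): 4F A4 71 EB D9 9F B3 37.
In little-endian order the low byte comes first in memory.
So at ascending addresses the bytes are 37 B3 9F D9 EB 71 A4 4F.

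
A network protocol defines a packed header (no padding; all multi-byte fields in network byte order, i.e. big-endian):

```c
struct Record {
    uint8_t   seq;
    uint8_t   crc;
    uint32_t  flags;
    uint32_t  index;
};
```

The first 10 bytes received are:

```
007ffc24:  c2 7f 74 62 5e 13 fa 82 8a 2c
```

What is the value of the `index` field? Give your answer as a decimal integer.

4202859052

`index` follows `seq` (1 B), `crc` (1 B), `flags` (4 B), so it starts at offset 1 + 1 + 4 = 6 and occupies 4 bytes.
Bytes at offsets 6..9: FA 82 8A 2C.
Big-endian: lowest address holds the most-significant byte.
The bytes are already most-significant first: 0xFA828A2C.
0xFA828A2C = 4202859052.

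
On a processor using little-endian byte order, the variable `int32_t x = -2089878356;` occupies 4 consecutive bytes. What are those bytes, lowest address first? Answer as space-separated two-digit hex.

AC FC 6E 83

Two's complement of -2089878356 in 32 bits: 2089878356 = 0x7C910354; invert → 0x836EFCAB; add 1 → 0x836EFCAC.
Split into bytes (most-significant first): 83 6E FC AC.
Little-endian stores the least-significant byte at the lowest address.
So at ascending addresses the bytes are AC FC 6E 83.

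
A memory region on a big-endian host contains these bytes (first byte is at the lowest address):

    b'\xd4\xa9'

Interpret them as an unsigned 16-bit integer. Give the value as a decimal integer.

54441

Big-endian stores the most-significant byte at the lowest address.
The bytes are already most-significant first: 0xD4A9.
0xD4A9 = 54441.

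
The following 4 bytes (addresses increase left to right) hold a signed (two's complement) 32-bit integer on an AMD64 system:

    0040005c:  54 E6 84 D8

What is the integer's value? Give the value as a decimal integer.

Little-endian: lowest address holds the least-significant byte.
Reassemble most-significant byte first: D8 84 E6 54 → 0xD884E654.
Top bit is set, so as a signed 32-bit value this is 0xD884E654 − 2^32 = -662378924.

-662378924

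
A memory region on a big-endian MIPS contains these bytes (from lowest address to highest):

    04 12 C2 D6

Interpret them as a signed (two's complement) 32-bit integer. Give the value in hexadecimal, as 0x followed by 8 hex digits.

Big-endian: lowest address holds the most-significant byte.
The bytes are already most-significant first: 0x0412C2D6.

0x0412C2D6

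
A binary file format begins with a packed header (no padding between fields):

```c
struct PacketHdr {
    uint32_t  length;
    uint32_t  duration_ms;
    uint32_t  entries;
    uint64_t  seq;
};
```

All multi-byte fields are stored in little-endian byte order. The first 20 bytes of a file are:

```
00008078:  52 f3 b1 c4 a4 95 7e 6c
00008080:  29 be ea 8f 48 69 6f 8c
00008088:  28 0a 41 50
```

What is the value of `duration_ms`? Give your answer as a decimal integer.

1820235172

`duration_ms` follows `length` (4 bytes), so it starts at byte offset 4 and occupies 4 bytes.
Bytes at offsets 4..7: A4 95 7E 6C.
Little-endian: lowest address holds the least-significant byte.
Reassemble most-significant byte first: 6C 7E 95 A4 → 0x6C7E95A4.
0x6C7E95A4 = 1820235172.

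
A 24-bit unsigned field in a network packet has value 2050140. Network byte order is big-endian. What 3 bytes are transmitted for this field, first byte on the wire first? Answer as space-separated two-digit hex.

2050140 in hexadecimal, padded to 24 bits, is 0x1F485C.
Split into bytes (most-significant first): 1F 48 5C.
Big-endian stores the most-significant byte at the lowest address.
So the memory order matches the most-significant-first order: 1F 48 5C.

1F 48 5C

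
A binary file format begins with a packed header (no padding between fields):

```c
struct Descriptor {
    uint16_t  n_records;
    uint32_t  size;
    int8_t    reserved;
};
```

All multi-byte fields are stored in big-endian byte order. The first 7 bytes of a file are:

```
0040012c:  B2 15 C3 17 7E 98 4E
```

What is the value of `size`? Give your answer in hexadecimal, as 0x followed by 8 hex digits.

0xC3177E98

`size` follows `n_records` (2 bytes), so it starts at byte offset 2 and occupies 4 bytes.
Bytes at offsets 2..5: C3 17 7E 98.
Big-endian: lowest address holds the most-significant byte.
The bytes are already most-significant first: 0xC3177E98.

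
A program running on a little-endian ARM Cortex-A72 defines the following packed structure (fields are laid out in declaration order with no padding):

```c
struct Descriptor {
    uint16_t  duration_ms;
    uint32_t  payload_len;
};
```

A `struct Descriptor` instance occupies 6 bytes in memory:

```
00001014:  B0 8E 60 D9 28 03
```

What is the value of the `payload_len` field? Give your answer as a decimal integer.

`payload_len` follows `duration_ms` (2 bytes), so it starts at byte offset 2 and occupies 4 bytes.
Bytes at offsets 2..5: 60 D9 28 03.
Little-endian: lowest address holds the least-significant byte.
Reassemble most-significant byte first: 03 28 D9 60 → 0x0328D960.
0x0328D960 = 53008736.

53008736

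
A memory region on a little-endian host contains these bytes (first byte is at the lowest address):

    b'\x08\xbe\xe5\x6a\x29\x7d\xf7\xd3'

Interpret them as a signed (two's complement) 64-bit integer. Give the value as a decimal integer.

-3172929795618652664

In little-endian order the low byte comes first in memory.
Reassemble most-significant byte first: D3 F7 7D 29 6A E5 BE 08 → 0xD3F77D296AE5BE08.
Top bit is set, so as a signed 64-bit value this is 0xD3F77D296AE5BE08 − 2^64 = -3172929795618652664.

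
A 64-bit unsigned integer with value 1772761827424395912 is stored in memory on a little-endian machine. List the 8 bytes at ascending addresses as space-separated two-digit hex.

88 E2 00 53 7D 1D 9A 18

1772761827424395912 in hexadecimal, padded to 64 bits, is 0x189A1D7D5300E288.
Split into bytes (most-significant first): 18 9A 1D 7D 53 00 E2 88.
In little-endian order the low byte comes first in memory.
So at ascending addresses the bytes are 88 E2 00 53 7D 1D 9A 18.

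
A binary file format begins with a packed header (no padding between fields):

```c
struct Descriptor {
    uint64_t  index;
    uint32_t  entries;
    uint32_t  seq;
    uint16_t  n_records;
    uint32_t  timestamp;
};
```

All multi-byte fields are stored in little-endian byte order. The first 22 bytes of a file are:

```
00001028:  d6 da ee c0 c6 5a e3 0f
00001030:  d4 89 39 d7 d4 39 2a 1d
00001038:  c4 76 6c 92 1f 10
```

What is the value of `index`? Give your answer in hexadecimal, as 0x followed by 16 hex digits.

0x0FE35AC6C0EEDAD6

`index` is the first field, at byte offset 0, occupying 8 bytes.
Bytes at offsets 0..7: D6 DA EE C0 C6 5A E3 0F.
Little-endian stores the least-significant byte at the lowest address.
Reassemble most-significant byte first: 0F E3 5A C6 C0 EE DA D6 → 0x0FE35AC6C0EEDAD6.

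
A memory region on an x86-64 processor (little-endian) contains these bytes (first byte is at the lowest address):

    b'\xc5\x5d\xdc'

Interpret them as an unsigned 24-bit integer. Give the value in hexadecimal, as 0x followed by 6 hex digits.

0xDC5DC5

Little-endian: lowest address holds the least-significant byte.
Reassemble most-significant byte first: DC 5D C5 → 0xDC5DC5.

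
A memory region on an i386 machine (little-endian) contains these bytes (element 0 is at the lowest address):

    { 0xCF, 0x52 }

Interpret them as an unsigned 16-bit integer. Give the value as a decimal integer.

Little-endian stores the least-significant byte at the lowest address.
Reassemble most-significant byte first: 52 CF → 0x52CF.
0x52CF = 21199.

21199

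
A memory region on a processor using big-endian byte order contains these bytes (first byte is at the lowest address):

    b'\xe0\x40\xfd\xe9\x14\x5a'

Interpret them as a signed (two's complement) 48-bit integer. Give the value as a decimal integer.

-34905234271142

Big-endian stores the most-significant byte at the lowest address.
The bytes are already most-significant first: 0xE040FDE9145A.
Top bit is set, so as a signed 48-bit value this is 0xE040FDE9145A − 2^48 = -34905234271142.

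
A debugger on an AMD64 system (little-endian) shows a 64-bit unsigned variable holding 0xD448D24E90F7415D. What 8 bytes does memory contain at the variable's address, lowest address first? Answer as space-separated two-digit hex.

Split into bytes (most-significant first): D4 48 D2 4E 90 F7 41 5D.
Little-endian: lowest address holds the least-significant byte.
So at ascending addresses the bytes are 5D 41 F7 90 4E D2 48 D4.

5D 41 F7 90 4E D2 48 D4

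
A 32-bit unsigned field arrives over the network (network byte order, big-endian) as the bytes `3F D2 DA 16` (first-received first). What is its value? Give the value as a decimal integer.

Big-endian: lowest address holds the most-significant byte.
The bytes are already most-significant first: 0x3FD2DA16.
0x3FD2DA16 = 1070782998.

1070782998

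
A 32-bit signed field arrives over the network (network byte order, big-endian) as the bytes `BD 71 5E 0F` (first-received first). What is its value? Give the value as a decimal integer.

-1116643825

Big-endian stores the most-significant byte at the lowest address.
The bytes are already most-significant first: 0xBD715E0F.
Top bit is set, so as a signed 32-bit value this is 0xBD715E0F − 2^32 = -1116643825.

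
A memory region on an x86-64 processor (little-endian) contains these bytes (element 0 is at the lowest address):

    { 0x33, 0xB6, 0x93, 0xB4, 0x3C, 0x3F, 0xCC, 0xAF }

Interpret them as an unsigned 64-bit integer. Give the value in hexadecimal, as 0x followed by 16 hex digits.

Little-endian: lowest address holds the least-significant byte.
Reassemble most-significant byte first: AF CC 3F 3C B4 93 B6 33 → 0xAFCC3F3CB493B633.

0xAFCC3F3CB493B633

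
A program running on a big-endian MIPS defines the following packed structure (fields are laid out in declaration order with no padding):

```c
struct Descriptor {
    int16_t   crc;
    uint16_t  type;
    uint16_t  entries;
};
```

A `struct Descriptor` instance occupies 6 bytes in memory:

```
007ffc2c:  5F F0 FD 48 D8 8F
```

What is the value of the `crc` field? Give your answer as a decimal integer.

`crc` is the first field, at byte offset 0, occupying 2 bytes.
Bytes at offsets 0..1: 5F F0.
Big-endian stores the most-significant byte at the lowest address.
The bytes are already most-significant first: 0x5FF0.
0x5FF0 = 24560.

24560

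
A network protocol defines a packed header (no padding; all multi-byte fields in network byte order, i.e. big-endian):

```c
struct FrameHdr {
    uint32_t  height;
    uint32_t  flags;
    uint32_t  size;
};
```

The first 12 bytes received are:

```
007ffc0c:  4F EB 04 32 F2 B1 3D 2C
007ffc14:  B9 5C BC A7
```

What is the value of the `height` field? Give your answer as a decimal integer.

`height` is the first field, at byte offset 0, occupying 4 bytes.
Bytes at offsets 0..3: 4F EB 04 32.
In big-endian order the high byte comes first in memory.
The bytes are already most-significant first: 0x4FEB0432.
0x4FEB0432 = 1340802098.

1340802098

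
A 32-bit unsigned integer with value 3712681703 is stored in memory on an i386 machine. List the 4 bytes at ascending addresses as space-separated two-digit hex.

E7 06 4B DD

3712681703 in hexadecimal, padded to 32 bits, is 0xDD4B06E7.
Split into bytes (most-significant first): DD 4B 06 E7.
In little-endian order the low byte comes first in memory.
So at ascending addresses the bytes are E7 06 4B DD.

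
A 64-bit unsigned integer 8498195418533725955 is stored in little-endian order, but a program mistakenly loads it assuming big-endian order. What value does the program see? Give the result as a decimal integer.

218299451102982005

8498195418533725955 in 64-bit hexadecimal is 0x75EFA7B5318E0703.
Stored little-endian, the bytes at ascending addresses are 03 07 8E 31 B5 A7 EF 75.
Read back as big-endian, the last byte is least significant, giving 0x03078E31B5A7EF75.
0x03078E31B5A7EF75 = 218299451102982005.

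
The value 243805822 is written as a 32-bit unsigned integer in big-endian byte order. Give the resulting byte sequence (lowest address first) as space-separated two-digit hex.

243805822 in hexadecimal, padded to 32 bits, is 0x0E882E7E.
Split into bytes (most-significant first): 0E 88 2E 7E.
Big-endian stores the most-significant byte at the lowest address.
So the memory order matches the most-significant-first order: 0E 88 2E 7E.

0E 88 2E 7E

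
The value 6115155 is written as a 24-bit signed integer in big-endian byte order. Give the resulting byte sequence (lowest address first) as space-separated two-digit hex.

6115155 in hexadecimal, padded to 24 bits, is 0x5D4F53.
Split into bytes (most-significant first): 5D 4F 53.
Big-endian: lowest address holds the most-significant byte.
So the memory order matches the most-significant-first order: 5D 4F 53.

5D 4F 53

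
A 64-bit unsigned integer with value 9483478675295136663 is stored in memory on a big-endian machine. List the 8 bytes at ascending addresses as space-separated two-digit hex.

9483478675295136663 in hexadecimal, padded to 64 bits, is 0x839C159C0BF56B97.
Split into bytes (most-significant first): 83 9C 15 9C 0B F5 6B 97.
Big-endian stores the most-significant byte at the lowest address.
So the memory order matches the most-significant-first order: 83 9C 15 9C 0B F5 6B 97.

83 9C 15 9C 0B F5 6B 97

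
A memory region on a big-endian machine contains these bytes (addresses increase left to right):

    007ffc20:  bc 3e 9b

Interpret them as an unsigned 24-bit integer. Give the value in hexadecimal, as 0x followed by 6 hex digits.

In big-endian order the high byte comes first in memory.
The bytes are already most-significant first: 0xBC3E9B.

0xBC3E9B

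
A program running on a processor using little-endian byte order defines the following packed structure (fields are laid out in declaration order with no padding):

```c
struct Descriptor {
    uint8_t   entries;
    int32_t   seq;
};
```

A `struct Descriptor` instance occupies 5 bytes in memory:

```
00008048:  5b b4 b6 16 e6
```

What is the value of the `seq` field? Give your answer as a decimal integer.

`seq` follows `entries` (1 byte), so it starts at byte offset 1 and occupies 4 bytes.
Bytes at offsets 1..4: B4 B6 16 E6.
In little-endian order the low byte comes first in memory.
Reassemble most-significant byte first: E6 16 B6 B4 → 0xE616B6B4.
Top bit is set, so as a signed 32-bit value this is 0xE616B6B4 − 2^32 = -434719052.

-434719052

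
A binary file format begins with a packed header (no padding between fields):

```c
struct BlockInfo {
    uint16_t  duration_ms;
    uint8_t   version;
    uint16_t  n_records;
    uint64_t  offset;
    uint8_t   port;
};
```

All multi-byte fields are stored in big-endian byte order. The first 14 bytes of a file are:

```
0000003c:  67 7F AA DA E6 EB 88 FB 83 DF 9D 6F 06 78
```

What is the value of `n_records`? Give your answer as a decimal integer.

56038

`n_records` follows `duration_ms` (2 B), `version` (1 B), so it starts at offset 2 + 1 = 3 and occupies 2 bytes.
Bytes at offsets 3..4: DA E6.
Big-endian: lowest address holds the most-significant byte.
The bytes are already most-significant first: 0xDAE6.
0xDAE6 = 56038.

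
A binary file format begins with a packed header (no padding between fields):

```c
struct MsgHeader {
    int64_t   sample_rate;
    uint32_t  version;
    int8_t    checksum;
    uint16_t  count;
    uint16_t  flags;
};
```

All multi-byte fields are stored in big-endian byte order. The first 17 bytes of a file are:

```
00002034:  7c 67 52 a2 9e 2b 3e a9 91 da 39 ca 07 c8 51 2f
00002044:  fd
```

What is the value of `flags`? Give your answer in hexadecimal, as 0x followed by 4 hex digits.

0x2FFD

`flags` follows `sample_rate` (8 B), `version` (4 B), `checksum` (1 B), `count` (2 B), so it starts at offset 8 + 4 + 1 + 2 = 15 and occupies 2 bytes.
Bytes at offsets 15..16: 2F FD.
Big-endian stores the most-significant byte at the lowest address.
The bytes are already most-significant first: 0x2FFD.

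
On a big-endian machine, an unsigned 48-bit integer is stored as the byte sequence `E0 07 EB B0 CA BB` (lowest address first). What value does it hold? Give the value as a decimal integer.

Big-endian stores the most-significant byte at the lowest address.
The bytes are already most-significant first: 0xE007EBB0CABB.
0xE007EBB0CABB = 246324623624891.

246324623624891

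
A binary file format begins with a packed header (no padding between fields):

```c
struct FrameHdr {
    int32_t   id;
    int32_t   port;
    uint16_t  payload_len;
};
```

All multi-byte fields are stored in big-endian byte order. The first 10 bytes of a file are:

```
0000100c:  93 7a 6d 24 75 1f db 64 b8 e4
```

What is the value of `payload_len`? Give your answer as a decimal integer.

47332

`payload_len` follows `id` (4 B), `port` (4 B), so it starts at offset 4 + 4 = 8 and occupies 2 bytes.
Bytes at offsets 8..9: B8 E4.
In big-endian order the high byte comes first in memory.
The bytes are already most-significant first: 0xB8E4.
0xB8E4 = 47332.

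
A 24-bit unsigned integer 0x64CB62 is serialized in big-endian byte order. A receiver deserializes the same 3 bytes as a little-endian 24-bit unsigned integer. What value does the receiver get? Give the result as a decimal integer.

6474596

Stored big-endian, the bytes at ascending addresses are 64 CB 62.
Read back as little-endian, the first byte is least significant, giving 0x62CB64.
0x62CB64 = 6474596.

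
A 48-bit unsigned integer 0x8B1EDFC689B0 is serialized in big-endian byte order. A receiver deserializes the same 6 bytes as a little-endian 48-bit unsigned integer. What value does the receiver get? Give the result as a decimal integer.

194105793519243

Stored big-endian, the bytes at ascending addresses are 8B 1E DF C6 89 B0.
Read back as little-endian, the first byte is least significant, giving 0xB089C6DF1E8B.
0xB089C6DF1E8B = 194105793519243.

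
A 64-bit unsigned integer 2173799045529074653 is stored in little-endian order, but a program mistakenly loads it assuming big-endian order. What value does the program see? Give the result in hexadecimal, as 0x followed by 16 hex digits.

2173799045529074653 in 64-bit hexadecimal is 0x1E2AE2B6F1D7FBDD.
Stored little-endian, the bytes at ascending addresses are DD FB D7 F1 B6 E2 2A 1E.
Read back as big-endian, the last byte is least significant, giving 0xDDFBD7F1B6E22A1E.

0xDDFBD7F1B6E22A1E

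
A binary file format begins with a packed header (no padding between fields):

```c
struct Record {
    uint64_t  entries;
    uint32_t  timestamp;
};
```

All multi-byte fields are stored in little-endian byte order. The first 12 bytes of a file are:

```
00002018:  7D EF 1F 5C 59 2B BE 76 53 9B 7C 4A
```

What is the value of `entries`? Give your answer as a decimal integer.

8556324004848201597

`entries` is the first field, at byte offset 0, occupying 8 bytes.
Bytes at offsets 0..7: 7D EF 1F 5C 59 2B BE 76.
In little-endian order the low byte comes first in memory.
Reassemble most-significant byte first: 76 BE 2B 59 5C 1F EF 7D → 0x76BE2B595C1FEF7D.
0x76BE2B595C1FEF7D = 8556324004848201597.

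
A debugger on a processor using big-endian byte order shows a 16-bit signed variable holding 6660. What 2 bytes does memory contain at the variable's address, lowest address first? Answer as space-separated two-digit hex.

6660 in hexadecimal, padded to 16 bits, is 0x1A04.
Split into bytes (most-significant first): 1A 04.
Big-endian stores the most-significant byte at the lowest address.
So the memory order matches the most-significant-first order: 1A 04.

1A 04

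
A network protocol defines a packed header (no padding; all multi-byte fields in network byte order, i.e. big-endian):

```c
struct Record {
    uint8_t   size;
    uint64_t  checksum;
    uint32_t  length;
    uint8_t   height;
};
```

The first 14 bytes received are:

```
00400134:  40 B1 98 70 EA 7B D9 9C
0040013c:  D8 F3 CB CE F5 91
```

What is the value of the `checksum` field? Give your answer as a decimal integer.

`checksum` follows `size` (1 byte), so it starts at byte offset 1 and occupies 8 bytes.
Bytes at offsets 1..8: B1 98 70 EA 7B D9 9C D8.
In big-endian order the high byte comes first in memory.
The bytes are already most-significant first: 0xB19870EA7BD99CD8.
0xB19870EA7BD99CD8 = 12797102493575781592.

12797102493575781592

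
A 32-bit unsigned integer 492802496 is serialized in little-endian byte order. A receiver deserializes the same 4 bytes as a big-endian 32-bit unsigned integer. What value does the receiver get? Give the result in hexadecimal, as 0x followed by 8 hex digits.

0xC0915F1D

492802496 in 32-bit hexadecimal is 0x1D5F91C0.
Stored little-endian, the bytes at ascending addresses are C0 91 5F 1D.
Read back as big-endian, the last byte is least significant, giving 0xC0915F1D.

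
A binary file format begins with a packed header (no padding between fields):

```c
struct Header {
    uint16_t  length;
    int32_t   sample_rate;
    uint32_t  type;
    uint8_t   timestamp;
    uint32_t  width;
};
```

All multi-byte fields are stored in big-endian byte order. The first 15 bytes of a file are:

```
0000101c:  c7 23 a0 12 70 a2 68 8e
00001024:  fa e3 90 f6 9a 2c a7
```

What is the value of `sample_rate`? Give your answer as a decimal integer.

`sample_rate` follows `length` (2 bytes), so it starts at byte offset 2 and occupies 4 bytes.
Bytes at offsets 2..5: A0 12 70 A2.
Big-endian stores the most-significant byte at the lowest address.
The bytes are already most-significant first: 0xA01270A2.
Top bit is set, so as a signed 32-bit value this is 0xA01270A2 − 2^32 = -1609404254.

-1609404254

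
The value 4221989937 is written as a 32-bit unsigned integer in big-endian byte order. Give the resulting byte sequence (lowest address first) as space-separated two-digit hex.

4221989937 in hexadecimal, padded to 32 bits, is 0xFBA67431.
Split into bytes (most-significant first): FB A6 74 31.
Big-endian stores the most-significant byte at the lowest address.
So the memory order matches the most-significant-first order: FB A6 74 31.

FB A6 74 31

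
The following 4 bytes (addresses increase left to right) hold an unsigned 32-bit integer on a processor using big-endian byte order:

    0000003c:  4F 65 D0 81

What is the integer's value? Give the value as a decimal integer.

1332072577

Big-endian stores the most-significant byte at the lowest address.
The bytes are already most-significant first: 0x4F65D081.
0x4F65D081 = 1332072577.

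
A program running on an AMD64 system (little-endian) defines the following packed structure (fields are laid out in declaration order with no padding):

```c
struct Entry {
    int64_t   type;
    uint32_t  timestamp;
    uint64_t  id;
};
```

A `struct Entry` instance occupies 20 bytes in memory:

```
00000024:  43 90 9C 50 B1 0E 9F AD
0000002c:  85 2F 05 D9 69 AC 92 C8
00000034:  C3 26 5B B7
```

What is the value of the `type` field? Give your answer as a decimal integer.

`type` is the first field, at byte offset 0, occupying 8 bytes.
Bytes at offsets 0..7: 43 90 9C 50 B1 0E 9F AD.
In little-endian order the low byte comes first in memory.
Reassemble most-significant byte first: AD 9F 0E B1 50 9C 90 43 → 0xAD9F0EB1509C9043.
Top bit is set, so as a signed 64-bit value this is 0xAD9F0EB1509C9043 − 2^64 = -5936009629126586301.

-5936009629126586301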